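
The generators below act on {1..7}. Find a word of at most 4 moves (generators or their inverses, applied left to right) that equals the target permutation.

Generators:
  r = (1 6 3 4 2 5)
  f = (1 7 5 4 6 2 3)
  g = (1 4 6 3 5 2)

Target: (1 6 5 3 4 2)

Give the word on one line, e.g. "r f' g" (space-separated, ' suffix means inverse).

g' r' g

  after g': (1 2 5 3 6 4)
  after r': (1 4 5 6 3)
  after g: (1 6 5 3 4 2)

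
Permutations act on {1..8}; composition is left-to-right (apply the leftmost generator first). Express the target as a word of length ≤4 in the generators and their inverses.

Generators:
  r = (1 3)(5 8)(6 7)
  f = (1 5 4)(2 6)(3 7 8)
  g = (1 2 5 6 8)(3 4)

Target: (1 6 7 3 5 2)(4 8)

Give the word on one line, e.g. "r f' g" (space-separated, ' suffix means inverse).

g f'

  after g: (1 2 5 6 8)(3 4)
  after f': (1 6 7 3 5 2)(4 8)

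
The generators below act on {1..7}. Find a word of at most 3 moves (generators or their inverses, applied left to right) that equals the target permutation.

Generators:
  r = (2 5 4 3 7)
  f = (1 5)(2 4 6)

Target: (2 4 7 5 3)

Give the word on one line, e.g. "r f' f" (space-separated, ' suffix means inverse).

  after r: (2 5 4 3 7)
  after r: (2 4 7 5 3)

r r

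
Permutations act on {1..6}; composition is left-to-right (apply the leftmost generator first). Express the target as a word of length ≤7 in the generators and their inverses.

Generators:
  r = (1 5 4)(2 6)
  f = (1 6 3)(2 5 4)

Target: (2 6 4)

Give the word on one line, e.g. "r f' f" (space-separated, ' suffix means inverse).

f' r' r' f' f'

  after f': (1 3 6)(2 4 5)
  after r': (1 3 2 5 6 4)
  after r': (1 3 6 5 2)
  after f': (1 6 2 3)(4 5)
  after f': (2 6 4)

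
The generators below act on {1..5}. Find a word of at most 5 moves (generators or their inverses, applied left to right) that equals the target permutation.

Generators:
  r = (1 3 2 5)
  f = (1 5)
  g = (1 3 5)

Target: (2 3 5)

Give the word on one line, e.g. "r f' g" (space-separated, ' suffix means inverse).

f r f' r

  after f: (1 5)
  after r: (2 5 3)
  after f': (1 5 3 2)
  after r: (2 3 5)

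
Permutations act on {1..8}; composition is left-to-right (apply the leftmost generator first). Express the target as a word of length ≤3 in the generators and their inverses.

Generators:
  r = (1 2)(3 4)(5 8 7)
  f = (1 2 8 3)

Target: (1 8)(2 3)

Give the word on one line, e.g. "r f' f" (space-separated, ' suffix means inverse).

f' f'

  after f': (1 3 8 2)
  after f': (1 8)(2 3)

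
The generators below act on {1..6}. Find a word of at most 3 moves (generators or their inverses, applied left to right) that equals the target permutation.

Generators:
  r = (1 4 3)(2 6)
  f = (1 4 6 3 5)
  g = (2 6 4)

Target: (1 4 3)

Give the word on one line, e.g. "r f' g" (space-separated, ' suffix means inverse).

  after r': (1 3 4)(2 6)
  after r': (1 4 3)

r' r'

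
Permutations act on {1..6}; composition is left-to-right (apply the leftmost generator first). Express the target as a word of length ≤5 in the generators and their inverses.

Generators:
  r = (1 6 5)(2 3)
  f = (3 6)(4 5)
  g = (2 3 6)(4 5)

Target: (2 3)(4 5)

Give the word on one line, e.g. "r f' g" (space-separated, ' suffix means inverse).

f' g' g'

  after f': (3 6)(4 5)
  after g': (2 6)
  after g': (2 3)(4 5)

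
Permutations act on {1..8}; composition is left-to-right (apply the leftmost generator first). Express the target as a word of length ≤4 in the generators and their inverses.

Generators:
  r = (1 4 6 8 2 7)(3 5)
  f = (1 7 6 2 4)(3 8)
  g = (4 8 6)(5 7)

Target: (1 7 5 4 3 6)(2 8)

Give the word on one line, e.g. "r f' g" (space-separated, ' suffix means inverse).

  after g: (4 8 6)(5 7)
  after f: (1 7 5 6)(2 4 3 8)
  after g': (1 5 8 2 6)(3 4)
  after g': (1 7 5 4 3 6)(2 8)

g f g' g'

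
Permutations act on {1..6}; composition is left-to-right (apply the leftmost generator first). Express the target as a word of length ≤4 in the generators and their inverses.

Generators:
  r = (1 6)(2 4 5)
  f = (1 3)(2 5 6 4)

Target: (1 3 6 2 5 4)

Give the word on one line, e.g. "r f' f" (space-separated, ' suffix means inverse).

  after f': (1 3)(2 4 6 5)
  after r: (1 3 6 2 5 4)

f' r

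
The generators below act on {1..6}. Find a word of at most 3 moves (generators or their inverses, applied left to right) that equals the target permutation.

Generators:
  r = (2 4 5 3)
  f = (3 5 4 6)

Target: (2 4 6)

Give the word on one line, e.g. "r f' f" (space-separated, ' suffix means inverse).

f r

  after f: (3 5 4 6)
  after r: (2 4 6)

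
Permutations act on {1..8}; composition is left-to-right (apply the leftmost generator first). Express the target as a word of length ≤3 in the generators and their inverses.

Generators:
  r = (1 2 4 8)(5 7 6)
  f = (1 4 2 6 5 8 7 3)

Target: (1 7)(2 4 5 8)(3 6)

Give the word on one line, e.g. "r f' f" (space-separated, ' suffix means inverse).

  after f': (1 3 7 8 5 6 2 4)
  after r': (1 3 5 7 4 8 6)
  after f': (1 7)(2 4 5 8)(3 6)

f' r' f'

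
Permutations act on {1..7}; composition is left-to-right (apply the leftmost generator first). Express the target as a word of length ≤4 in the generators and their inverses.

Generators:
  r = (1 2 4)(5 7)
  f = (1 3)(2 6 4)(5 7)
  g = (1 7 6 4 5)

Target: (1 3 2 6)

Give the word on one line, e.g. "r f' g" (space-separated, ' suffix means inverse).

f r

  after f: (1 3)(2 6 4)(5 7)
  after r: (1 3 2 6)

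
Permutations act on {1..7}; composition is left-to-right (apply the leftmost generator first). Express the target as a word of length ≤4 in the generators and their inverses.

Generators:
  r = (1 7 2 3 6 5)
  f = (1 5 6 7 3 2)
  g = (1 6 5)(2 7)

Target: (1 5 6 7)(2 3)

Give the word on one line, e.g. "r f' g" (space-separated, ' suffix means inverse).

  after g: (1 6 5)(2 7)
  after g: (1 5 6)
  after f': (2 3 7 6)
  after g': (1 5 6 7)(2 3)

g g f' g'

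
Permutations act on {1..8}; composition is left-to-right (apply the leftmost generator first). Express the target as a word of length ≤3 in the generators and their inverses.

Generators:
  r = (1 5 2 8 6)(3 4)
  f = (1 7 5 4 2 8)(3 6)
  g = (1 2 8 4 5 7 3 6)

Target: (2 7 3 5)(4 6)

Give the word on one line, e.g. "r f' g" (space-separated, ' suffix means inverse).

r' g

  after r': (1 6 8 2 5)(3 4)
  after g: (2 7 3 5)(4 6)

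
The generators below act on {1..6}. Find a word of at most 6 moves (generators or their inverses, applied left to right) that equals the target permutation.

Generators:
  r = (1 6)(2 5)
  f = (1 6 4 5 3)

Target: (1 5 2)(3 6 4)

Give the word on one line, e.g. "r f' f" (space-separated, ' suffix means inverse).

  after r: (1 6)(2 5)
  after f: (1 4 5 2 3)
  after r': (1 4 2 3 6)
  after r': (1 4 5 2 3)
  after f: (1 5 2)(3 6 4)

r f r' r' f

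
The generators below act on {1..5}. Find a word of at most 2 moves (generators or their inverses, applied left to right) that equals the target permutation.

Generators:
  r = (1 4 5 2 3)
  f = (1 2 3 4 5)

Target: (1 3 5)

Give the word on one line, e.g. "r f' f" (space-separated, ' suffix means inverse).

  after r: (1 4 5 2 3)
  after f': (1 3 5)

r f'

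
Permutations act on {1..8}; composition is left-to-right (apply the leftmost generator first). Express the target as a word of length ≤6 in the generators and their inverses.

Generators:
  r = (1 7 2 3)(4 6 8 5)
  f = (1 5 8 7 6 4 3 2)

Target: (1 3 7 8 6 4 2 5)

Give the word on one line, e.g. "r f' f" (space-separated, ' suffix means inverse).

r f f f

  after r: (1 7 2 3)(4 6 8 5)
  after f: (1 6 7)(3 5)
  after f: (1 4 3 8 7 5 2)
  after f: (1 3 7 8 6 4 2 5)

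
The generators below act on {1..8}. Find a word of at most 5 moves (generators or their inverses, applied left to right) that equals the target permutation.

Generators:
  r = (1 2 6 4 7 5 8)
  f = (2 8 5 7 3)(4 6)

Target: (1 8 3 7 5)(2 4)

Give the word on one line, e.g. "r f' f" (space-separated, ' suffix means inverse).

  after f: (2 8 5 7 3)(4 6)
  after f: (2 5 3 8 7)
  after f: (2 7 8 3 5)(4 6)
  after r': (1 8 3 7 5)(2 4)

f f f r'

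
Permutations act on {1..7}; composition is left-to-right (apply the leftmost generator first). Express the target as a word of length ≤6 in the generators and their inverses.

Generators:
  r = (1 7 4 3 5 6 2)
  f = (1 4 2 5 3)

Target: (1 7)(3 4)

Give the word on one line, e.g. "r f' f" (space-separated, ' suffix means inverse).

r' f' r' f'

  after r': (1 2 6 5 3 4 7)
  after f': (1 4 7 3)(2 6)
  after r': (1 7 4)(2 5 3)
  after f': (1 7)(3 4)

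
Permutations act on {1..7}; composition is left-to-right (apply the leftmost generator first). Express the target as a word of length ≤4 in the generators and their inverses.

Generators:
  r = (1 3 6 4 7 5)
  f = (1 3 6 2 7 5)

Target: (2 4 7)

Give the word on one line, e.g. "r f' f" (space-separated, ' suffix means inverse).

f' r

  after f': (1 5 7 2 6 3)
  after r: (2 4 7)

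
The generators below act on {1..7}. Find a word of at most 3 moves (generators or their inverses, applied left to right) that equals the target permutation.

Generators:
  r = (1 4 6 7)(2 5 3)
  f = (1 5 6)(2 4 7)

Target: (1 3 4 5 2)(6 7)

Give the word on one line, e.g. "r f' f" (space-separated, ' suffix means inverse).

  after f: (1 5 6)(2 4 7)
  after r: (1 3 2 6 4)(5 7)
  after f: (1 3 4 5 2)(6 7)

f r f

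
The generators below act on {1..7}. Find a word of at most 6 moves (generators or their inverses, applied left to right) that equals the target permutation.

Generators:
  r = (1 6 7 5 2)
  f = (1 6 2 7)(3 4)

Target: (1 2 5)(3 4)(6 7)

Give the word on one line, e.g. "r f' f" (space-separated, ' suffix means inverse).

  after f: (1 6 2 7)(3 4)
  after f: (1 2)(6 7)
  after r': (1 5 7)
  after r': (1 7 2 5 6)
  after f': (1 2 5)(3 4)(6 7)

f f r' r' f'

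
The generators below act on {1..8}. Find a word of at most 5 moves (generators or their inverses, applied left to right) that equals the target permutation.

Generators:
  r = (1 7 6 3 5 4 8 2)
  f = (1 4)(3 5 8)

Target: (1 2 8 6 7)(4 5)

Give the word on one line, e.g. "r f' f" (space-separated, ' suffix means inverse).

  after f': (1 4)(3 8 5)
  after f': (3 5 8)
  after r': (1 2 8 6 7)(4 5)

f' f' r'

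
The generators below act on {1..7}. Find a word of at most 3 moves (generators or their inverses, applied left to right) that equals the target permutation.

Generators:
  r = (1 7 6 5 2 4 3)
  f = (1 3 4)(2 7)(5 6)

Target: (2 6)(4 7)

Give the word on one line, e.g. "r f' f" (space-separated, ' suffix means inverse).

f r

  after f: (1 3 4)(2 7)(5 6)
  after r: (2 6)(4 7)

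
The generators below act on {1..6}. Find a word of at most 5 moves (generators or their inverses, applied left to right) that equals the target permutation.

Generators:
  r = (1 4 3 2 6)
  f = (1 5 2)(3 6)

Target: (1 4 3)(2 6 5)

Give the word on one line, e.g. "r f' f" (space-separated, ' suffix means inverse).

r f' f'

  after r: (1 4 3 2 6)
  after f': (1 4 6 2 3 5)
  after f': (1 4 3)(2 6 5)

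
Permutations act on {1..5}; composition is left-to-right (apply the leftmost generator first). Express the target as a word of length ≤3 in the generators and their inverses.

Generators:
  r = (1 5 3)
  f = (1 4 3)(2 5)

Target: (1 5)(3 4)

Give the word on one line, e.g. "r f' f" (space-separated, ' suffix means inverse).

r f' f'

  after r: (1 5 3)
  after f': (1 2 5 4)
  after f': (1 5)(3 4)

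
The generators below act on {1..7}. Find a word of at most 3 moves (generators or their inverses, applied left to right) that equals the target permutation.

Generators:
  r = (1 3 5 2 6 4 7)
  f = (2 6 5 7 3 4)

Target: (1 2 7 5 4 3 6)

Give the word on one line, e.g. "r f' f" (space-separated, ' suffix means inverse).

  after r: (1 3 5 2 6 4 7)
  after r: (1 5 6 7 3 2 4)
  after r: (1 2 7 5 4 3 6)

r r r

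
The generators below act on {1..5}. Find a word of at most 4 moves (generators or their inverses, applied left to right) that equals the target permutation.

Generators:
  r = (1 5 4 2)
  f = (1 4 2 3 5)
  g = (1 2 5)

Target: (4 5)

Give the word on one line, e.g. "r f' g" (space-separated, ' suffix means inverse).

f' g f' r'

  after f': (1 5 3 2 4)
  after g: (2 4)(3 5)
  after f': (1 5 2)
  after r': (4 5)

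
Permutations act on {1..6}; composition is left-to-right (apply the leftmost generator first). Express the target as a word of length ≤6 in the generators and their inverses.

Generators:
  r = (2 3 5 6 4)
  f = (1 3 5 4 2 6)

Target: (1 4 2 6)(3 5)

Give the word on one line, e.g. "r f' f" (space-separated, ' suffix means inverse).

  after r': (2 4 6 5 3)
  after r': (2 6 3 4 5)
  after f: (1 3 2)(5 6)
  after r': (1 2)(3 4 6)
  after f': (1 4 2 6)(3 5)

r' r' f r' f'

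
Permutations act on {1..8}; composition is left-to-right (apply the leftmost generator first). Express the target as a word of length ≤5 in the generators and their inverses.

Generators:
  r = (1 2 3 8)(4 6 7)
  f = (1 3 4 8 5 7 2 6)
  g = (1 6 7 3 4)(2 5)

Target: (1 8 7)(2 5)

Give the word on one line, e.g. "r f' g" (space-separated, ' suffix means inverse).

r' g f' g r'

  after r': (1 8 3 2)(4 7 6)
  after g: (1 8 4 3 5 2 6)
  after f': (1 4)(3 8)(5 7)
  after g: (2 5 3 8 4 6 7)
  after r': (1 8 7)(2 5)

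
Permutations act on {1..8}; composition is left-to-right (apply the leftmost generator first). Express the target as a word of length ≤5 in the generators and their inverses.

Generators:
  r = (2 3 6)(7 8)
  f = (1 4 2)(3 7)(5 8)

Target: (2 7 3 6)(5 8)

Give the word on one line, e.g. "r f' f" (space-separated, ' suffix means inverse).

r' r' f f f

  after r': (2 6 3)(7 8)
  after r': (2 3 6)
  after f: (1 4 2 7 3 6)(5 8)
  after f: (1 2 3 6 4)
  after f: (2 7 3 6)(5 8)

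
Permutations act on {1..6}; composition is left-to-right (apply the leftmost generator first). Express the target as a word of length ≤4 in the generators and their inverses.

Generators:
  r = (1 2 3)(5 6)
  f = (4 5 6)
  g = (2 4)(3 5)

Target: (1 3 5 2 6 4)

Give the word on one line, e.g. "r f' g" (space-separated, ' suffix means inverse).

  after g': (2 4)(3 5)
  after f: (2 5 3 6 4)
  after r': (1 3 5 2 6 4)

g' f r'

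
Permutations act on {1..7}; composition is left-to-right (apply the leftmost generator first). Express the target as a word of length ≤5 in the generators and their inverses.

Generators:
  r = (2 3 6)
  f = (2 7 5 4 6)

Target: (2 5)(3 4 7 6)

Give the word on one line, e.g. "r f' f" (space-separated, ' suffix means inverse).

r' f' f'

  after r': (2 6 3)
  after f': (2 4 5 7)(3 6)
  after f': (2 5)(3 4 7 6)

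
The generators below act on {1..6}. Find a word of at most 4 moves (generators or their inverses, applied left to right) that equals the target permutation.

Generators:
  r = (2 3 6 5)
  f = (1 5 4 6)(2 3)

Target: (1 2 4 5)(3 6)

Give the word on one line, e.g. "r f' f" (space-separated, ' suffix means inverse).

  after r': (2 5 6 3)
  after f: (1 5)(2 4 6)
  after r: (1 2 4 5)(3 6)

r' f r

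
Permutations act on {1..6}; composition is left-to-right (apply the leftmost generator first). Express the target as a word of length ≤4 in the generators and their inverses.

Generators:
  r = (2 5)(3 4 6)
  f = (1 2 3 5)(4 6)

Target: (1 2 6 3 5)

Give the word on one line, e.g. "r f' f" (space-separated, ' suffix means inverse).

  after f: (1 2 3 5)(4 6)
  after r: (1 5)(2 4 3)
  after r: (1 2 6 3 5)

f r r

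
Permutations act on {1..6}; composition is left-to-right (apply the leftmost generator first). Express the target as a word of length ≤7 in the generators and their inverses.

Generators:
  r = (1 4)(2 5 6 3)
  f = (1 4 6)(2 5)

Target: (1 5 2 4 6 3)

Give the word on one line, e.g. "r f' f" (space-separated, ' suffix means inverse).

r' f r' f f

  after r': (1 4)(2 3 6 5)
  after f: (1 6 2 3)
  after r': (1 5 2 6 3 4)
  after f: (1 2)(3 6)
  after f: (1 5 2 4 6 3)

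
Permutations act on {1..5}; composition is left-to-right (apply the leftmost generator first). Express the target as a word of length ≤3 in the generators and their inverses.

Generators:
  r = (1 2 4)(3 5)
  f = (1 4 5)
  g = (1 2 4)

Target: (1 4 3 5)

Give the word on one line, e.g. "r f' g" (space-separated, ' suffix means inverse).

  after f: (1 4 5)
  after r': (1 2)(3 5 4)
  after g: (1 4 3 5)

f r' g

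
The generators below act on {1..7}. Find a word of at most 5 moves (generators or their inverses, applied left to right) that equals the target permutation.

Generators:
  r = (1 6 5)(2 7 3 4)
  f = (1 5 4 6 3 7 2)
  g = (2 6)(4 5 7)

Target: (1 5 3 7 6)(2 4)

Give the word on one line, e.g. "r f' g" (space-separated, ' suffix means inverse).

  after g: (2 6)(4 5 7)
  after g: (4 7 5)
  after r': (1 5 3 7 6)(2 4)

g g r'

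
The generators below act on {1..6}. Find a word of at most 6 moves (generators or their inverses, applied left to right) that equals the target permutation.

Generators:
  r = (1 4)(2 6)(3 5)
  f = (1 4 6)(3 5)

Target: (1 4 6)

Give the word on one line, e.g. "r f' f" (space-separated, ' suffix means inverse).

  after f': (1 6 4)(3 5)
  after r: (1 2 6)
  after r: (1 6 4)(3 5)
  after f': (1 4 6)

f' r r f'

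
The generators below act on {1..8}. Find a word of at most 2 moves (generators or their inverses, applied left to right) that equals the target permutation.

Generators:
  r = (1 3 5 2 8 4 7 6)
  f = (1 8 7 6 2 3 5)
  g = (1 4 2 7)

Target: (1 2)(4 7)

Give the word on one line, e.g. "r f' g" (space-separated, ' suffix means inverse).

g g

  after g: (1 4 2 7)
  after g: (1 2)(4 7)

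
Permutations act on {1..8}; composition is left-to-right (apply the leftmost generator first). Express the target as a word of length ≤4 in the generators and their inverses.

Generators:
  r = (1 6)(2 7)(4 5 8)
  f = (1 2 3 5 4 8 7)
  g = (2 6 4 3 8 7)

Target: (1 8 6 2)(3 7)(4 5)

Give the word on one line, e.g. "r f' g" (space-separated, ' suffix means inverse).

f' g'

  after f': (1 7 8 4 5 3 2)
  after g': (1 8 6 2)(3 7)(4 5)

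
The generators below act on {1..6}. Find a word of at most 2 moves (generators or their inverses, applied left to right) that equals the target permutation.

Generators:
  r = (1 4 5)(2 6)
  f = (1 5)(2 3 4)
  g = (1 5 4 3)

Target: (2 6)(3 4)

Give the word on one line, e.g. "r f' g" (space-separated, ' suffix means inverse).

r' g'

  after r': (1 5 4)(2 6)
  after g': (2 6)(3 4)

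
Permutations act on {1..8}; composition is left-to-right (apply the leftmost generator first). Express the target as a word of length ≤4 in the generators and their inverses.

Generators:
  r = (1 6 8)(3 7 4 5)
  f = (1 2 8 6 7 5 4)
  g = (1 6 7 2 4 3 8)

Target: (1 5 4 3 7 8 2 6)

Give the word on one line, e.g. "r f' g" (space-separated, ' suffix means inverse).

f' r

  after f': (1 4 5 7 6 8 2)
  after r: (1 5 4 3 7 8 2 6)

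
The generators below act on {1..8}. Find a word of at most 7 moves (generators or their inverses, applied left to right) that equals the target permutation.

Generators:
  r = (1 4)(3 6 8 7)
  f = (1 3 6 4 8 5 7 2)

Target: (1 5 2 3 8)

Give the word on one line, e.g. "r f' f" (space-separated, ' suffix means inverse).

r' f' r f r'

  after r': (1 4)(3 7 8 6)
  after f': (1 6)(2 7 4)(3 5 8)
  after r: (1 8 6 4 2 3 5 7)
  after f: (1 5 2 6 8 4)(3 7)
  after r': (1 5 2 3 8)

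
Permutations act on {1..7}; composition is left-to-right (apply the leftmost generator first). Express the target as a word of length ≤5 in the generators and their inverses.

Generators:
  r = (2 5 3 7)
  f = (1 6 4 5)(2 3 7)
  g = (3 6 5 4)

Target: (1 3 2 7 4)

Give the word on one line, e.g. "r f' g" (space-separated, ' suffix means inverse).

f' f' r g

  after f': (1 5 4 6)(2 7 3)
  after f': (1 4)(2 3 7)(5 6)
  after r: (1 4)(2 7 5 6 3)
  after g: (1 3 2 7 4)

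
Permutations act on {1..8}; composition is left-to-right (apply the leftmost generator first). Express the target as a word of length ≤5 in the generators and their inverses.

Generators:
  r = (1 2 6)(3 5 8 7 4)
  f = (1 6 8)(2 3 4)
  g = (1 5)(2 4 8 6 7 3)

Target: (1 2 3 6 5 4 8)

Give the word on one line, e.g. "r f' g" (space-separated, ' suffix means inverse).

  after g: (1 5)(2 4 8 6 7 3)
  after f: (1 5 6 7 4)
  after g: (2 4 5 7 8 6 3)
  after r: (1 2 3 6 5 4 8)

g f g r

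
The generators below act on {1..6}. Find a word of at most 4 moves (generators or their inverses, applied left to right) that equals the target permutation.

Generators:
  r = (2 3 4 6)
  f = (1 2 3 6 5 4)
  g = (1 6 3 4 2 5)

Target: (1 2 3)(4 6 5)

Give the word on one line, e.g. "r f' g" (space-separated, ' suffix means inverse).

  after f: (1 2 3 6 5 4)
  after g: (1 5 2 4 6)
  after g: (3 4)
  after f: (1 2 3)(4 6 5)

f g g f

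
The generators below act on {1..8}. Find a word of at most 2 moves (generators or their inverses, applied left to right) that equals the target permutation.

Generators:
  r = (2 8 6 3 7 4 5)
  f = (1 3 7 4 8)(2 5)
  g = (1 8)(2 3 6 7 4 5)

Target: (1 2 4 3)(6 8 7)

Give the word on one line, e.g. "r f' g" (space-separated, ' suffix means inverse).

f' r'

  after f': (1 8 4 7 3)(2 5)
  after r': (1 2 4 3)(6 8 7)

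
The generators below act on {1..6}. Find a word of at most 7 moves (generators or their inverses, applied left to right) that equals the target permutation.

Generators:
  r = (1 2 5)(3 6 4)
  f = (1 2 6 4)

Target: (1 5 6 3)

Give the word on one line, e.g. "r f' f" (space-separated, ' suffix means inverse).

  after r: (1 2 5)(3 6 4)
  after f: (1 6)(2 5)(3 4)
  after f: (1 4 3)(2 5 6)
  after f: (2 5 4 3)
  after r': (1 5 6 3)

r f f f r'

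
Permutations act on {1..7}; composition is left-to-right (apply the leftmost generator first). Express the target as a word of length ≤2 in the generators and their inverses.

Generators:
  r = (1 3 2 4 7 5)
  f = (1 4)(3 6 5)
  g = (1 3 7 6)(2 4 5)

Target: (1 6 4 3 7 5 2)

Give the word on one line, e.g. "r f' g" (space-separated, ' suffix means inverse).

  after g: (1 3 7 6)(2 4 5)
  after f: (1 6 4 3 7 5 2)

g f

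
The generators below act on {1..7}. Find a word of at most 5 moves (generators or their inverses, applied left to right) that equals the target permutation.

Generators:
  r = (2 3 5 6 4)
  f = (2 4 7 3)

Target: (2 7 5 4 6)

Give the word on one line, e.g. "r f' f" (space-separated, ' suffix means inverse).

f' f' r' r' r'

  after f': (2 3 7 4)
  after f': (2 7)(3 4)
  after r': (2 7 4)(3 6 5)
  after r': (2 7 6 3 5)
  after r': (2 7 5 4 6)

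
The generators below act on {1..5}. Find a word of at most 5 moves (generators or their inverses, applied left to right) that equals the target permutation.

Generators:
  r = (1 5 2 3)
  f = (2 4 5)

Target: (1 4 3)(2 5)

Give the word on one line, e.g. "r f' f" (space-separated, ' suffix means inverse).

f' r f'

  after f': (2 5 4)
  after r: (1 5 4 3)
  after f': (1 4 3)(2 5)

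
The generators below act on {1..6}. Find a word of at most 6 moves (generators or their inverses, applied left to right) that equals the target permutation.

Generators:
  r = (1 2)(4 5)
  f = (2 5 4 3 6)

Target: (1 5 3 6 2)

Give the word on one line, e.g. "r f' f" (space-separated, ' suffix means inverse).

r' f' f' f' f'

  after r': (1 2)(4 5)
  after f': (1 6 3 4 2)
  after f': (1 3 5 2)(4 6)
  after f': (1 4 3 2)(5 6)
  after f': (1 5 3 6 2)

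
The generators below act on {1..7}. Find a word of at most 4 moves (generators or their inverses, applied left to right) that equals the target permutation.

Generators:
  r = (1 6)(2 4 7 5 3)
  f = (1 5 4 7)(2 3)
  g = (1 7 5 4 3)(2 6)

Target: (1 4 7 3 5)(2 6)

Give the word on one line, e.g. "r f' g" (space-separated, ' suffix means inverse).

  after g: (1 7 5 4 3)(2 6)
  after g: (1 5 3 7 4)
  after g: (1 4 7 3 5)(2 6)

g g g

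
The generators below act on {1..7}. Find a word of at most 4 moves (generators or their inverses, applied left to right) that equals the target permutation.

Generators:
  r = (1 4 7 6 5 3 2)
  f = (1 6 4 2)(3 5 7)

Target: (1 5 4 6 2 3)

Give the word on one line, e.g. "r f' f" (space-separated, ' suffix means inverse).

  after f: (1 6 4 2)(3 5 7)
  after f: (1 4)(2 6)(3 7 5)
  after r: (1 7 3 6)(2 5)
  after f': (1 5 4 6 2 3)

f f r f'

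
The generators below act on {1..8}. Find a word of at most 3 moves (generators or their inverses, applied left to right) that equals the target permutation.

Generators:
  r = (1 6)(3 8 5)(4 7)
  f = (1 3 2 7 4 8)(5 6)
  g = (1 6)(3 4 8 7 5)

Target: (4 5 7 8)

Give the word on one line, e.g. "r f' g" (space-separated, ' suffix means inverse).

  after r': (1 6)(3 5 8)(4 7)
  after g: (4 5 7 8)

r' g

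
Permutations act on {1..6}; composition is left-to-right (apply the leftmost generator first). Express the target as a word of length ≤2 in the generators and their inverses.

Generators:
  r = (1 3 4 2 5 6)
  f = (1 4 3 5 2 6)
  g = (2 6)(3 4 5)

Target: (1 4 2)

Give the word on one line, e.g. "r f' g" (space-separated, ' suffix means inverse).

  after g: (2 6)(3 4 5)
  after f: (1 4 2)

g f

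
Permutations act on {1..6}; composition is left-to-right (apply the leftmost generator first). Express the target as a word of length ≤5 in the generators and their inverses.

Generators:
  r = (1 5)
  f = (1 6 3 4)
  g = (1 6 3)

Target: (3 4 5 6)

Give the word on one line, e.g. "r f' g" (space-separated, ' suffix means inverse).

  after r: (1 5)
  after f: (1 5 6 3 4)
  after r: (3 4 5 6)

r f r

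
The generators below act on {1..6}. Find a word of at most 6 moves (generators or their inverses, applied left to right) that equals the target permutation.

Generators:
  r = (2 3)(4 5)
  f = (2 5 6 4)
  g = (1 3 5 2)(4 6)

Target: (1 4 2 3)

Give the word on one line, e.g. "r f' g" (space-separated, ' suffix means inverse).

  after r: (2 3)(4 5)
  after g': (1 2)(3 5 6 4)
  after g': (1 5 4)
  after f: (1 6 4)(2 5)
  after g': (1 4 2 3)

r g' g' f g'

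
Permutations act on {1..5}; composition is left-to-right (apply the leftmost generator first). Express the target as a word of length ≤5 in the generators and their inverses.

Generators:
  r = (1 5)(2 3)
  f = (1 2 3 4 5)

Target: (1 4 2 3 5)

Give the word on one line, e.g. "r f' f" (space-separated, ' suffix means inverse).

f r f

  after f: (1 2 3 4 5)
  after r: (1 3 4)
  after f: (1 4 2 3 5)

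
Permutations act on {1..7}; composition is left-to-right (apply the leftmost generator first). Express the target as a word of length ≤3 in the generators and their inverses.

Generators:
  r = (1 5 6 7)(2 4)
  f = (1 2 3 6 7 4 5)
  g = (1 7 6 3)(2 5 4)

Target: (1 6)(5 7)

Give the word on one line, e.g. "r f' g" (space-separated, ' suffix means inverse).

r' r'

  after r': (1 7 6 5)(2 4)
  after r': (1 6)(5 7)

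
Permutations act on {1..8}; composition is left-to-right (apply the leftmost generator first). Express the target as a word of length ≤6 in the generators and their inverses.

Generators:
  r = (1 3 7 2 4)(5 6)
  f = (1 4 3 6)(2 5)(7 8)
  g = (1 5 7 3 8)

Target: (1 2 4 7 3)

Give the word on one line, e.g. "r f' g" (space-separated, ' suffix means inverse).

f r' f' f' g'

  after f: (1 4 3 6)(2 5)(7 8)
  after r': (1 2 6 4)(3 5 7 8)
  after f': (1 5 8 4 6)(2 3)
  after f': (1 2 4 3 5 7 8)
  after g': (1 2 4 7 3)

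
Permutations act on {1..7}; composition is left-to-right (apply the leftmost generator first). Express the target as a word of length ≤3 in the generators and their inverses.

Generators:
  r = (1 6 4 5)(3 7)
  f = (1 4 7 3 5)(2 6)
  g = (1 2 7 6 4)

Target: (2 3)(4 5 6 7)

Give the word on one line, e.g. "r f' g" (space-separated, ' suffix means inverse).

g r' g'

  after g: (1 2 7 6 4)
  after r': (1 2 3 7)(4 5)
  after g': (2 3)(4 5 6 7)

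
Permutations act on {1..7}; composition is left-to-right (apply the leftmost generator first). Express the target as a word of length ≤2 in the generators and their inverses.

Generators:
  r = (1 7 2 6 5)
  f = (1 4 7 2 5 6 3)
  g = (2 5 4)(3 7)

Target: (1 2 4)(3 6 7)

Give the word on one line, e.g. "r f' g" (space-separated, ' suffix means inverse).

  after r': (1 5 6 2 7)
  after f': (1 2 4)(3 6 7)

r' f'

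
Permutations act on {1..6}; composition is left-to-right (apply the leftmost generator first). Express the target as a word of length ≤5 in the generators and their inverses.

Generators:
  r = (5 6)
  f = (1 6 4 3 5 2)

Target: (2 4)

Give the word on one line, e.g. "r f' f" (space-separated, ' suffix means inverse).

f' r' f

  after f': (1 2 5 3 4 6)
  after r': (1 2 6)(3 4 5)
  after f: (2 4)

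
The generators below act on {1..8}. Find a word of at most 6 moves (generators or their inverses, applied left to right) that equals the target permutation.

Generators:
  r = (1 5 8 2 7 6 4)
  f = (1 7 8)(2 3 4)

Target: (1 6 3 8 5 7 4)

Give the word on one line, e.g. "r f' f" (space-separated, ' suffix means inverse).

  after f: (1 7 8)(2 3 4)
  after r: (1 6 4 7 2 3)(5 8)
  after f: (1 6 2 4 8 5)(3 7)
  after f: (1 6 3 8 5 7 4)

f r f f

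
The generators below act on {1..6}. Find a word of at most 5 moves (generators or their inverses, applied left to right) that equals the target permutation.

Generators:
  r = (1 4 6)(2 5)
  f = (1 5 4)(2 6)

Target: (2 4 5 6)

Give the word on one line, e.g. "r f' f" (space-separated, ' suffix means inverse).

f' r r

  after f': (1 4 5)(2 6)
  after r: (1 6 5 4 2)
  after r: (2 4 5 6)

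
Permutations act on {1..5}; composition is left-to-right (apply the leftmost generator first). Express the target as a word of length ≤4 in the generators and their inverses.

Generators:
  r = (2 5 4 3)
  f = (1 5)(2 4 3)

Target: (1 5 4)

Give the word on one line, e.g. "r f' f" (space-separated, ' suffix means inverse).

  after f': (1 5)(2 3 4)
  after r: (1 4 5)
  after f': (1 2 3 4)
  after r: (1 5 4)

f' r f' r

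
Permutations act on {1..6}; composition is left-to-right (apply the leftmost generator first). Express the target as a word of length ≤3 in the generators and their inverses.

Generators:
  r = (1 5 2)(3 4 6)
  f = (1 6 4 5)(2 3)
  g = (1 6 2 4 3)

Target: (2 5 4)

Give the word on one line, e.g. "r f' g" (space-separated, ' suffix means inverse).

  after r': (1 2 5)(3 6 4)
  after g': (1 6 2 5 3)
  after g': (2 5 4)

r' g' g'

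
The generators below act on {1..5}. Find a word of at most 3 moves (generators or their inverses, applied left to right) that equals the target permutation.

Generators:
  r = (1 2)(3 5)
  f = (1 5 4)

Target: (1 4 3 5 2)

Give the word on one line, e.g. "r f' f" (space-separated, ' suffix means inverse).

f' r

  after f': (1 4 5)
  after r: (1 4 3 5 2)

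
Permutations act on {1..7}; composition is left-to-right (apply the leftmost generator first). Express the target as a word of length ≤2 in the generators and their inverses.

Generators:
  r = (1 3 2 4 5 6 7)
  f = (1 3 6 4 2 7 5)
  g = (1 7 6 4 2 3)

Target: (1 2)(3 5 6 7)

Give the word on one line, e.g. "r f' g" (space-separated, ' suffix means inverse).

r' f'

  after r': (1 7 6 5 4 2 3)
  after f': (1 2)(3 5 6 7)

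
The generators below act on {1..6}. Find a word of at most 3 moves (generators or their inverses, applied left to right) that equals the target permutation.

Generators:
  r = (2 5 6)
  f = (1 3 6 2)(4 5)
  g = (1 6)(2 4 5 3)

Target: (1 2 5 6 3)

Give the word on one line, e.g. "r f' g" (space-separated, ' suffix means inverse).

  after g: (1 6)(2 4 5 3)
  after f: (1 2 5 6 3)

g f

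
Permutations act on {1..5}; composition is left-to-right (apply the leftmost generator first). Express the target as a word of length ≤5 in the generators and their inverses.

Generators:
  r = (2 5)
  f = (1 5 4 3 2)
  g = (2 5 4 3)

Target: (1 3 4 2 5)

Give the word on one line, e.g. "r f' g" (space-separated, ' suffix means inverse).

  after g: (2 5 4 3)
  after f: (1 5 3)(2 4)
  after f: (1 4)(2 3 5)
  after f: (1 3 4 5)
  after r: (1 3 4 2 5)

g f f f r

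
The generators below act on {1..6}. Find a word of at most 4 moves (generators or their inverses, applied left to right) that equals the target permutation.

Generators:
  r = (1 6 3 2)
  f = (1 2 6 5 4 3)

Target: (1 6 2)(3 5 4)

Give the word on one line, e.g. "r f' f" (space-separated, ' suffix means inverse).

  after r': (1 2 3 6)
  after f: (1 6 2)(3 5 4)

r' f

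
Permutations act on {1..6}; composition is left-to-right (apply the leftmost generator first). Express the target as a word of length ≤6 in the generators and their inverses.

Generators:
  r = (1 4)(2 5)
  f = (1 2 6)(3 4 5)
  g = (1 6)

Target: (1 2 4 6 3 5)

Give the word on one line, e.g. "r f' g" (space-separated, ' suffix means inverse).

g r' g' g' f'

  after g: (1 6)
  after r': (1 6 4)(2 5)
  after g': (2 5)(4 6)
  after g': (1 6 4)(2 5)
  after f': (1 2 4 6 3 5)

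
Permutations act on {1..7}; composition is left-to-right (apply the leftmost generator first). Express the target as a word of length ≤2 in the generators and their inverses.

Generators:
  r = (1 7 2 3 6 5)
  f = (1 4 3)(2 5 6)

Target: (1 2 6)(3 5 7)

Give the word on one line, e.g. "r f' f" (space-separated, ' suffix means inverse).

r r

  after r: (1 7 2 3 6 5)
  after r: (1 2 6)(3 5 7)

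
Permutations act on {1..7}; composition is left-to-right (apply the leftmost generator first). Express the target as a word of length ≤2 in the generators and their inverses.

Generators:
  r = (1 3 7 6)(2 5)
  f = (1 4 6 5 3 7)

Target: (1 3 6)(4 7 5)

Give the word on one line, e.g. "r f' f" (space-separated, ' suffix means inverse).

f' f'

  after f': (1 7 3 5 6 4)
  after f': (1 3 6)(4 7 5)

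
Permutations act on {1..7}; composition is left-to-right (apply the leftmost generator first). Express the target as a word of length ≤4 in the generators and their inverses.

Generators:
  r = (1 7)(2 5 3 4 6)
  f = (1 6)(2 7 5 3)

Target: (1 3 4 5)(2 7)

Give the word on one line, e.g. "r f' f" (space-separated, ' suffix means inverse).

  after r': (1 7)(2 6 4 3 5)
  after f: (1 5 7 6 4 2)
  after r: (1 3 4 5)(2 7)

r' f r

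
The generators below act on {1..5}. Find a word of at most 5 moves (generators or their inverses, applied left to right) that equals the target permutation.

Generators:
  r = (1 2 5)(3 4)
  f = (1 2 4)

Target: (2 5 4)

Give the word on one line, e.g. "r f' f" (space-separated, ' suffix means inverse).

  after r': (1 5 2)(3 4)
  after r': (1 2 5)
  after f': (2 5 4)

r' r' f'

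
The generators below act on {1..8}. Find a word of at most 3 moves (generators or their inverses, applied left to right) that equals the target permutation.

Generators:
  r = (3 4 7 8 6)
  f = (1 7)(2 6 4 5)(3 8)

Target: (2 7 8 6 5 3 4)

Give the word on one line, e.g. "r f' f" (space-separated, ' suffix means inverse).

f' f' r

  after f': (1 7)(2 5 4 6)(3 8)
  after f': (2 4)(5 6)
  after r: (2 7 8 6 5 3 4)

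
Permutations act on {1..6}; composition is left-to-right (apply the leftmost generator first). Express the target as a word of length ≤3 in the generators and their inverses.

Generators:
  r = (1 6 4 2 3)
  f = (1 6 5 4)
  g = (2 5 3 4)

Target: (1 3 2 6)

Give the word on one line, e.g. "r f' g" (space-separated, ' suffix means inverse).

  after g: (2 5 3 4)
  after f': (1 4 2 6)(3 5)
  after g': (1 3 2 6)

g f' g'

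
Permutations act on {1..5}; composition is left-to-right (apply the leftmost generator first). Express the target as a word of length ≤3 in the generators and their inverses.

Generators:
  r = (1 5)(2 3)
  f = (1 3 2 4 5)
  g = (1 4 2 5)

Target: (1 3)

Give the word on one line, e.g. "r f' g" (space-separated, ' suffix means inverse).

r g f

  after r: (1 5)(2 3)
  after g: (2 3 5 4)
  after f: (1 3)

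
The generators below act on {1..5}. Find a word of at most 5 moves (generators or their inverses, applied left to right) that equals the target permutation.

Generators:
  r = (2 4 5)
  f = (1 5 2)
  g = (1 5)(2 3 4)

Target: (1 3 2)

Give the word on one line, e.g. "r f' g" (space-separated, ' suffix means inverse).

g' r g

  after g': (1 5)(2 4 3)
  after r: (1 2 5)(3 4)
  after g: (1 3 2)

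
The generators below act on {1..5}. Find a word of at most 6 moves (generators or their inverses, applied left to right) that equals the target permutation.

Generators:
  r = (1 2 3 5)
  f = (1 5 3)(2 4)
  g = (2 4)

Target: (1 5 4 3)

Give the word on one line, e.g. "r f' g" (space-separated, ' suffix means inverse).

  after f: (1 5 3)(2 4)
  after r': (1 3 5 2 4)
  after g: (1 3 5 4)
  after f: (2 4 5)
  after f: (1 5 4 3)

f r' g f f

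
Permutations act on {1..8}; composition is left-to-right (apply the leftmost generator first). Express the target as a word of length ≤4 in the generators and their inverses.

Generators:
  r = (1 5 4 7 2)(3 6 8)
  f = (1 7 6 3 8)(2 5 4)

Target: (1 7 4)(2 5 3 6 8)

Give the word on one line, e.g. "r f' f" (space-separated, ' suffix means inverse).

  after r': (1 2 7 4 5)(3 8 6)
  after f': (1 4 2)(5 8 7)
  after r: (1 7 4)(2 5 3 6 8)

r' f' r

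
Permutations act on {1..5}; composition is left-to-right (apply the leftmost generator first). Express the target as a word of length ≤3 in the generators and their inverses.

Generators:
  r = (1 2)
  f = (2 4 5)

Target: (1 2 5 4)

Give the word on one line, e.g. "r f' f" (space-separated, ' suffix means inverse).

f f r'

  after f: (2 4 5)
  after f: (2 5 4)
  after r': (1 2 5 4)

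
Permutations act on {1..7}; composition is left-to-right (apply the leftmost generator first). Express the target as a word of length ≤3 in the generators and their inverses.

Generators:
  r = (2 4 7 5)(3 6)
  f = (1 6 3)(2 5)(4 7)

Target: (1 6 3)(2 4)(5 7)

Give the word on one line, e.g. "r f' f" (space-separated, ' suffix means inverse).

  after r: (2 4 7 5)(3 6)
  after r: (2 7)(4 5)
  after f: (1 6 3)(2 4)(5 7)

r r f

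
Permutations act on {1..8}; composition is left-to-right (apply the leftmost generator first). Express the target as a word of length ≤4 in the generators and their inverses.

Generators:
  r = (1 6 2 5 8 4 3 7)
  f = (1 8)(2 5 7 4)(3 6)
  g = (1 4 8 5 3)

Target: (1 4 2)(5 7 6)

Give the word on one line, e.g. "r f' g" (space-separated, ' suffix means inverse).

  after g: (1 4 8 5 3)
  after r': (1 8 2 6)(3 7)(4 5)
  after f': (2 3 5 7 6 8 4)
  after g: (1 4 2)(5 7 6)

g r' f' g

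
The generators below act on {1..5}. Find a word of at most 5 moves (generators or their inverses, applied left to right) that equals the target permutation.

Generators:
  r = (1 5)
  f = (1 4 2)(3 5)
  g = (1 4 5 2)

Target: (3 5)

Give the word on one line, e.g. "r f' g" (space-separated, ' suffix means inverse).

f' f' f' r r

  after f': (1 2 4)(3 5)
  after f': (1 4 2)
  after f': (3 5)
  after r: (1 5 3)
  after r: (3 5)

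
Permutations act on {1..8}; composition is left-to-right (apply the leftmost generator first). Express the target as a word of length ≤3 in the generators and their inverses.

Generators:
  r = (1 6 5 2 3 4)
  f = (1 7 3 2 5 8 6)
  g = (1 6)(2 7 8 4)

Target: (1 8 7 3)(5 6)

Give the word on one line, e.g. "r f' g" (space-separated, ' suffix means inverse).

r' g' r

  after r': (1 4 3 2 5 6)
  after g': (1 8 7 2 5)(3 4)
  after r: (1 8 7 3)(5 6)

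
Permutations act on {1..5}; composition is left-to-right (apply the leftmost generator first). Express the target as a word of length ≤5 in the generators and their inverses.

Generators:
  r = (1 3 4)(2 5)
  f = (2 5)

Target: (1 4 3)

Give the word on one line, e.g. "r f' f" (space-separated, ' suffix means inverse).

  after r: (1 3 4)(2 5)
  after f': (1 3 4)
  after r: (1 4 3)(2 5)
  after f': (1 4 3)

r f' r f'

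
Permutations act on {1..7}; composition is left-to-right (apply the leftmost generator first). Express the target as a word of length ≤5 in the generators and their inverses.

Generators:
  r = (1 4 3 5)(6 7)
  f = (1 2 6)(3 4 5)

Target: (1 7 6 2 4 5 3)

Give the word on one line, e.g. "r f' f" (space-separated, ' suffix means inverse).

f' r' r' r'

  after f': (1 6 2)(3 5 4)
  after r': (1 7 6 2 5)
  after r': (1 6 2 3 4)
  after r': (1 7 6 2 4 5 3)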